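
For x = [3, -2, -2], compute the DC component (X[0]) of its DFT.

X[0] = Σ(n=0 to 2) x[n] · ω_3^0 = Σ x[n]
= (3) + (-2) + (-2)

X[0] = -1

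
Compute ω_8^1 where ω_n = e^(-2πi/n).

ω_8^1 = e^(-2πi·1/8)
= cos(-2π·1/8) + i·sin(-2π·1/8)
= cos(-2π/8) + i·sin(-2π/8)

ω_8^1 = cos(-2π/8) + i·sin(-2π/8) = 0.7071-0.7071i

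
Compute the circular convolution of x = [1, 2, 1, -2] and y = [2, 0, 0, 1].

(x ⊛ y)[n] = Σ(m=0 to 3) x[m] · y[(n-m) mod 4]

Computing each output sample:
(x ⊛ y)[0] = 4
(x ⊛ y)[1] = 5
(x ⊛ y)[2] = 0
(x ⊛ y)[3] = -3

x ⊛ y = [4, 5, 0, -3]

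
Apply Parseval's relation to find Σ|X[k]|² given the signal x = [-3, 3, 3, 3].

Parseval: Σ|x[n]|² = (1/N)Σ|X[k]|², so Σ|X[k]|² = N·Σ|x[n]|² = 4·36.0000

Σ|X[k]|² = N·Σ|x[n]|² = 4·36.0000 = 144.0000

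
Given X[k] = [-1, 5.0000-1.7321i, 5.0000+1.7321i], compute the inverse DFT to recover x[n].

x[n] = (1/3) Σ(k=0 to 2) X[k] · e^(2πikn/3)

Computing each x[n]:
x[0] = 3
x[1] = -1
x[2] = -3

x = [3, -1, -3]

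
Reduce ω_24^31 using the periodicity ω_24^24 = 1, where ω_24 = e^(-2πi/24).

Since ω_24^24 = 1, powers reduce modulo 24.
31 mod 24 = 7
So ω_24^31 = ω_24^7 = e^(-2πi·7/24)

ω_24^31 = ω_24^7 = -0.2588-0.9659i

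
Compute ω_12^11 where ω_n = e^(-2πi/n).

ω_12^11 = e^(-2πi·11/12)
= cos(-2π·11/12) + i·sin(-2π·11/12)
= cos(-22π/12) + i·sin(-22π/12)

ω_12^11 = cos(-22π/12) + i·sin(-22π/12) = 0.8660+0.5000i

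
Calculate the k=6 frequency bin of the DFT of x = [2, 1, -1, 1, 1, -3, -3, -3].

X[6] = Σ(n=0 to 7) x[n] · ω_8^(6n) where ω_8 = e^(-2πi/8)
= (2)·ω_8^0 + (1)·ω_8^6 + (-1)·ω_8^12 + (1)·ω_8^18 + (1)·ω_8^24 + (-3)·ω_8^30 + (-3)·ω_8^36 + (-3)·ω_8^42

X[6] = 7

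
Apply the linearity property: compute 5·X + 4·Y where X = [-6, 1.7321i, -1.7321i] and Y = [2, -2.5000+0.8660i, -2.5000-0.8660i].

By linearity: DFT(5x + 4y) = 5·DFT(x) + 4·DFT(y)
= 5·[-6, 1.7321i, -1.7321i] + 4·[2, -2.5000+0.8660i, -2.5000-0.8660i]

Computing element-wise:
Z[0] = 5·(-6) + 4·(2) = -22
Z[1] = 5·(1.7321i) + 4·(-2.5000+0.8660i) = -10.0000+12.1245i
Z[2] = 5·(-1.7321i) + 4·(-2.5000-0.8660i) = -10.0000-12.1245i

DFT(5x + 4y) = 5·X + 4·Y = [-22, -10.0000+12.1245i, -10.0000-12.1245i]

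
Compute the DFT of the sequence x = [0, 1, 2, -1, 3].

X[k] = Σ(n=0 to 4) x[n] · ω_5^(nk)
where ω_5 = e^(-2πi/5)

Computing each X[k]:
X[0] = 5
X[1] = 0.4271+0.1388i
X[2] = -2.9271+4.0287i
X[3] = -2.9271-4.0287i
X[4] = 0.4271-0.1388i

X = [5, 0.4271+0.1388i, -2.9271+4.0287i, -2.9271-4.0287i, 0.4271-0.1388i]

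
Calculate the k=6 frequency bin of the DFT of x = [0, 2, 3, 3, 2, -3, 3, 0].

X[6] = Σ(n=0 to 7) x[n] · ω_8^(6n) where ω_8 = e^(-2πi/8)
= (0)·ω_8^0 + (2)·ω_8^6 + (3)·ω_8^12 + (3)·ω_8^18 + (2)·ω_8^24 + (-3)·ω_8^30 + (3)·ω_8^36 + (0)·ω_8^42

X[6] = -4-4i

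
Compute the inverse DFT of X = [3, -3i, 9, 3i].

x[n] = (1/4) Σ(k=0 to 3) X[k] · e^(2πikn/4)

Computing each x[n]:
x[0] = 3
x[1] = 0
x[2] = 3
x[3] = -3

x = [3, 0, 3, -3]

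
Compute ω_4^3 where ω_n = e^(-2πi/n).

ω_4^3 = e^(-2πi·3/4)
= cos(-2π·3/4) + i·sin(-2π·3/4)
= cos(-6π/4) + i·sin(-6π/4)

ω_4^3 = cos(-6π/4) + i·sin(-6π/4) = 1i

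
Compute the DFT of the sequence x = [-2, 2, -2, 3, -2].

X[k] = Σ(n=0 to 4) x[n] · ω_5^(nk)
where ω_5 = e^(-2πi/5)

Computing each X[k]:
X[0] = -1
X[1] = -2.8090-0.8653i
X[2] = -1.6910-7.1064i
X[3] = -1.6910+7.1064i
X[4] = -2.8090+0.8653i

X = [-1, -2.8090-0.8653i, -1.6910-7.1064i, -1.6910+7.1064i, -2.8090+0.8653i]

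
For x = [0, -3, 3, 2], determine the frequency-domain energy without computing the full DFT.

Parseval: Σ|x[n]|² = (1/N)Σ|X[k]|², so Σ|X[k]|² = N·Σ|x[n]|² = 4·22.0000

Σ|X[k]|² = N·Σ|x[n]|² = 4·22.0000 = 88.0000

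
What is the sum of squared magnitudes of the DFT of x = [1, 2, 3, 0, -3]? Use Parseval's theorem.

Parseval: Σ|x[n]|² = (1/N)Σ|X[k]|², so Σ|X[k]|² = N·Σ|x[n]|² = 5·23.0000

Σ|X[k]|² = N·Σ|x[n]|² = 5·23.0000 = 115.0000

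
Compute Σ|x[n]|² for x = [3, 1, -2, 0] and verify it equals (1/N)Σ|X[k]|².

Time domain:
Σ|x[n]|² = |3|² + |1|² + |-2|² + |0|² = 14.0000

Frequency domain:
(1/4)Σ|X[k]|² = (1/4)(|2|² + |5-1i|² + |0|² + |5+1i|²) = (1/4)·56.0000 = 14.0000

Both sides agree, confirming Parseval's theorem.

Σ|x[n]|² = (1/N)Σ|X[k]|² = 14.0000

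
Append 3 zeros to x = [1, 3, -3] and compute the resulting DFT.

Original 3-point DFT: [1, 1.0000-5.1962i, 1.0000+5.1962i]
Zero-padded 6-point DFT provides frequency interpolation.

DFT_6([x, 0, ...]) = [1, 4, 1.0000-5.1962i, -5, 1.0000+5.1962i, 4]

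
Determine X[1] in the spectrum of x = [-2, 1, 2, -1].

X[1] = Σ(n=0 to 3) x[n] · ω_4^(1n) where ω_4 = e^(-2πi/4)
= (-2)·ω_4^0 + (1)·ω_4^1 + (2)·ω_4^2 + (-1)·ω_4^3

X[1] = -4-2i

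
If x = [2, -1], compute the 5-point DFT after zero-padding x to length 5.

Original 2-point DFT: [1, 3]
Zero-padded 5-point DFT provides frequency interpolation.

DFT_5([x, 0, ...]) = [1, 1.6910+0.9511i, 2.8090+0.5878i, 2.8090-0.5878i, 1.6910-0.9511i]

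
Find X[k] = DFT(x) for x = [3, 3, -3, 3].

X[k] = Σ(n=0 to 3) x[n] · ω_4^(nk)
where ω_4 = e^(-2πi/4)

Computing each X[k]:
X[0] = 6
X[1] = 6
X[2] = -6
X[3] = 6

X = [6, 6, -6, 6]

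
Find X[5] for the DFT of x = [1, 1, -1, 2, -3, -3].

X[5] = Σ(n=0 to 5) x[n] · ω_6^(5n) where ω_6 = e^(-2πi/6)
= (1)·ω_6^0 + (1)·ω_6^5 + (-1)·ω_6^10 + (2)·ω_6^15 + (-3)·ω_6^20 + (-3)·ω_6^25

X[5] = 5.1962i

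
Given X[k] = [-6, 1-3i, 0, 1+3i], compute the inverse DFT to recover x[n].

x[n] = (1/4) Σ(k=0 to 3) X[k] · e^(2πikn/4)

Computing each x[n]:
x[0] = -1
x[1] = 0
x[2] = -2
x[3] = -3

x = [-1, 0, -2, -3]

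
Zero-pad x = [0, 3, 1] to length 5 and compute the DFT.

Original 3-point DFT: [4, -2.0000-1.7321i, -2.0000+1.7321i]
Zero-padded 5-point DFT provides frequency interpolation.

DFT_5([x, 0, ...]) = [4, 0.1180-3.4410i, -2.1180-0.8123i, -2.1180+0.8123i, 0.1180+3.4410i]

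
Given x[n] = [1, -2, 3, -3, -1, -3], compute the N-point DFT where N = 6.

X[k] = Σ(n=0 to 5) x[n] · ω_6^(nk)
where ω_6 = e^(-2πi/6)

Computing each X[k]:
X[0] = -5
X[1] = 0.5000-4.3301i
X[2] = -0.5000+2.5981i
X[3] = 11
X[4] = -0.5000-2.5981i
X[5] = 0.5000+4.3301i

X = [-5, 0.5000-4.3301i, -0.5000+2.5981i, 11, -0.5000-2.5981i, 0.5000+4.3301i]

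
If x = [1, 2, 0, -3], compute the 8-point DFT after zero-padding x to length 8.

Original 4-point DFT: [0, 1-5i, 2, 1+5i]
Zero-padded 8-point DFT provides frequency interpolation.

DFT_8([x, 0, ...]) = [0, 4.5355+0.7071i, 1-5i, -2.5355+0.7071i, 2, -2.5355-0.7071i, 1+5i, 4.5355-0.7071i]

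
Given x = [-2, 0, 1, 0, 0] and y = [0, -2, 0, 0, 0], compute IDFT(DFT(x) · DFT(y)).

(x ⊛ y)[n] = Σ(m=0 to 4) x[m] · y[(n-m) mod 5]

Computing each output sample:
(x ⊛ y)[0] = 0
(x ⊛ y)[1] = 4
(x ⊛ y)[2] = 0
(x ⊛ y)[3] = -2
(x ⊛ y)[4] = 0

x ⊛ y = [0, 4, 0, -2, 0]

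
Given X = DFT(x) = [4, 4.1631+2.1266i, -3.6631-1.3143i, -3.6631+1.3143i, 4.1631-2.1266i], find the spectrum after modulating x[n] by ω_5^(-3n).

Modulation property: DFT(ω_5^(-3n)·x[n]) = X[(k-3) mod 5], so circularly shift X by 3 positions.

X[k-3] = [-3.6631-1.3143i, -3.6631+1.3143i, 4.1631-2.1266i, 4, 4.1631+2.1266i]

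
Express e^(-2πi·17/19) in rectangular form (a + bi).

ω_19^17 = e^(-2πi·17/19)
= cos(-2π·17/19) + i·sin(-2π·17/19)
= cos(-34π/19) + i·sin(-34π/19)

ω_19^17 = cos(-34π/19) + i·sin(-34π/19) = 0.7891+0.6142i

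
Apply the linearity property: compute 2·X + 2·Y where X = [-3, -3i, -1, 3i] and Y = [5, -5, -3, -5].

By linearity: DFT(2x + 2y) = 2·DFT(x) + 2·DFT(y)
= 2·[-3, -3i, -1, 3i] + 2·[5, -5, -3, -5]

Computing element-wise:
Z[0] = 2·(-3) + 2·(5) = 4
Z[1] = 2·(-3i) + 2·(-5) = -10-6i
Z[2] = 2·(-1) + 2·(-3) = -8
Z[3] = 2·(3i) + 2·(-5) = -10+6i

DFT(2x + 2y) = 2·X + 2·Y = [4, -10-6i, -8, -10+6i]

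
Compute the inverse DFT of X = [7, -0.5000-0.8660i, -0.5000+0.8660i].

x[n] = (1/3) Σ(k=0 to 2) X[k] · e^(2πikn/3)

Computing each x[n]:
x[0] = 2
x[1] = 3
x[2] = 2

x = [2, 3, 2]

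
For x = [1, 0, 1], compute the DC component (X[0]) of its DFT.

X[0] = Σ(n=0 to 2) x[n] · ω_3^0 = Σ x[n]
= (1) + (0) + (1)

X[0] = 2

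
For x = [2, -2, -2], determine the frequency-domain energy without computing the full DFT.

Parseval: Σ|x[n]|² = (1/N)Σ|X[k]|², so Σ|X[k]|² = N·Σ|x[n]|² = 3·12.0000

Σ|X[k]|² = N·Σ|x[n]|² = 3·12.0000 = 36.0000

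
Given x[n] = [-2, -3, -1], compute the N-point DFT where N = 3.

X[k] = Σ(n=0 to 2) x[n] · ω_3^(nk)
where ω_3 = e^(-2πi/3)

Computing each X[k]:
X[0] = -6
X[1] = 1.7321i
X[2] = -1.7321i

X = [-6, 1.7321i, -1.7321i]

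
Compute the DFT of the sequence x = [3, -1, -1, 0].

X[k] = Σ(n=0 to 3) x[n] · ω_4^(nk)
where ω_4 = e^(-2πi/4)

Computing each X[k]:
X[0] = 1
X[1] = 4+1i
X[2] = 3
X[3] = 4-1i

X = [1, 4+1i, 3, 4-1i]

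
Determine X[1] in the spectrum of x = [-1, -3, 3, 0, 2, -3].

X[1] = Σ(n=0 to 5) x[n] · ω_6^(1n) where ω_6 = e^(-2πi/6)
= (-1)·ω_6^0 + (-3)·ω_6^1 + (3)·ω_6^2 + (0)·ω_6^3 + (2)·ω_6^4 + (-3)·ω_6^5

X[1] = -6.5000-0.8660i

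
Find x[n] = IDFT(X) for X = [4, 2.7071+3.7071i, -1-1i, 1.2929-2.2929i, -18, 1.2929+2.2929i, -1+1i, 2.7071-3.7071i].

x[n] = (1/8) Σ(k=0 to 7) X[k] · e^(2πikn/8)

Computing each x[n]:
x[0] = -1
x[1] = 3
x[2] = -3
x[3] = 2
x[4] = -3
x[5] = 3
x[6] = 0
x[7] = 3

x = [-1, 3, -3, 2, -3, 3, 0, 3]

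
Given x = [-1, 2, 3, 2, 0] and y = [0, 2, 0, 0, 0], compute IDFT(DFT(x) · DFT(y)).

(x ⊛ y)[n] = Σ(m=0 to 4) x[m] · y[(n-m) mod 5]

Computing each output sample:
(x ⊛ y)[0] = 0
(x ⊛ y)[1] = -2
(x ⊛ y)[2] = 4
(x ⊛ y)[3] = 6
(x ⊛ y)[4] = 4

x ⊛ y = [0, -2, 4, 6, 4]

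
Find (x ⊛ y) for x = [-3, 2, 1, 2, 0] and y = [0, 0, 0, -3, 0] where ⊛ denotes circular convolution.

(x ⊛ y)[n] = Σ(m=0 to 4) x[m] · y[(n-m) mod 5]

Computing each output sample:
(x ⊛ y)[0] = -3
(x ⊛ y)[1] = -6
(x ⊛ y)[2] = 0
(x ⊛ y)[3] = 9
(x ⊛ y)[4] = -6

x ⊛ y = [-3, -6, 0, 9, -6]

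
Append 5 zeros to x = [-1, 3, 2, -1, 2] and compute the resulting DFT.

Original 5-point DFT: [5, -0.2639-2.7144i, -4.7361+2.2654i, -4.7361-2.2654i, -0.2639+2.7144i]
Zero-padded 10-point DFT provides frequency interpolation.

DFT_10([x, 0, ...]) = [5, 0.7361-3.8900i, -0.2639-2.7144i, -3.7361-4.1675i, -4.7361+2.2654i, 1, -4.7361-2.2654i, -3.7361+4.1675i, -0.2639+2.7144i, 0.7361+3.8900i]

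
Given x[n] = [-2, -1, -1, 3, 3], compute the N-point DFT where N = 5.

X[k] = Σ(n=0 to 4) x[n] · ω_5^(nk)
where ω_5 = e^(-2πi/5)

Computing each X[k]:
X[0] = 2
X[1] = -3.0000+6.1554i
X[2] = -3.0000-1.4531i
X[3] = -3.0000+1.4531i
X[4] = -3.0000-6.1554i

X = [2, -3.0000+6.1554i, -3.0000-1.4531i, -3.0000+1.4531i, -3.0000-6.1554i]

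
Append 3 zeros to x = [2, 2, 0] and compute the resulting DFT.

Original 3-point DFT: [4, 1.0000-1.7321i, 1.0000+1.7321i]
Zero-padded 6-point DFT provides frequency interpolation.

DFT_6([x, 0, ...]) = [4, 3.0000-1.7321i, 1.0000-1.7321i, 0, 1.0000+1.7321i, 3.0000+1.7321i]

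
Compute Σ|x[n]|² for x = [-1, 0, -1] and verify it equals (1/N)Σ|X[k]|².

Time domain:
Σ|x[n]|² = |-1|² + |0|² + |-1|² = 2.0000

Frequency domain:
(1/3)Σ|X[k]|² = (1/3)(|-2|² + |-0.5000-0.8660i|² + |-0.5000+0.8660i|²) = (1/3)·6.0000 = 2.0000

Both sides agree, confirming Parseval's theorem.

Σ|x[n]|² = (1/N)Σ|X[k]|² = 2.0000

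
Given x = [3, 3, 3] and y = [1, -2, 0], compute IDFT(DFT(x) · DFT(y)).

(x ⊛ y)[n] = Σ(m=0 to 2) x[m] · y[(n-m) mod 3]

Computing each output sample:
(x ⊛ y)[0] = -3
(x ⊛ y)[1] = -3
(x ⊛ y)[2] = -3

x ⊛ y = [-3, -3, -3]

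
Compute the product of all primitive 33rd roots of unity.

The primitive 33rd roots of unity are ω_33^k for k coprime to 33: k ∈ {1, 2, 4, 5, 7, 8, 10, 13, 14, 16, 17, 19, 20, 23, 25, 26, 28, 29, 31, 32}
Their product equals the constant term of the cyclotomic polynomial Φ_33(x) up to sign.
For n ≥ 3, the product of all primitive nth roots of unity is 1. (For n=1 it is 1; for n=2 it is -1.)

1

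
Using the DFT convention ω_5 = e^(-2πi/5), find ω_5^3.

ω_5^3 = e^(-2πi·3/5)
= cos(-2π·3/5) + i·sin(-2π·3/5)
= cos(-6π/5) + i·sin(-6π/5)

ω_5^3 = cos(-6π/5) + i·sin(-6π/5) = -0.8090+0.5878i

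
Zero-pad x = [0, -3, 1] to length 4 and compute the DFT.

Original 3-point DFT: [-2, 1.0000+3.4641i, 1.0000-3.4641i]
Zero-padded 4-point DFT provides frequency interpolation.

DFT_4([x, 0, ...]) = [-2, -1+3i, 4, -1-3i]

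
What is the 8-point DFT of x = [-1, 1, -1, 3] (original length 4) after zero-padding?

Original 4-point DFT: [2, 2i, -6, -2i]
Zero-padded 8-point DFT provides frequency interpolation.

DFT_8([x, 0, ...]) = [2, -2.4142-1.8284i, 2i, 0.4142-3.8284i, -6, 0.4142+3.8284i, -2i, -2.4142+1.8284i]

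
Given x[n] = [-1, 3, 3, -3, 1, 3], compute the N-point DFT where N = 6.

X[k] = Σ(n=0 to 5) x[n] · ω_6^(nk)
where ω_6 = e^(-2πi/6)

Computing each X[k]:
X[0] = 6
X[1] = 3.0000-1.7321i
X[2] = -9.0000+1.7321i
X[3] = 0
X[4] = -9.0000-1.7321i
X[5] = 3.0000+1.7321i

X = [6, 3.0000-1.7321i, -9.0000+1.7321i, 0, -9.0000-1.7321i, 3.0000+1.7321i]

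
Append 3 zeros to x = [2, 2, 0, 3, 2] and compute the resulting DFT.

Original 5-point DFT: [9, 0.8090+1.7634i, -0.3090-2.8532i, -0.3090+2.8532i, 0.8090-1.7634i]
Zero-padded 8-point DFT provides frequency interpolation.

DFT_8([x, 0, ...]) = [9, -0.7071-3.5355i, 4+1i, 0.7071-3.5355i, -1, 0.7071+3.5355i, 4-1i, -0.7071+3.5355i]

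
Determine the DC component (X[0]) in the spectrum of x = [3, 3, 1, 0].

X[0] = Σ(n=0 to 3) x[n] · ω_4^0 = Σ x[n]
= (3) + (3) + (1) + (0)

X[0] = 7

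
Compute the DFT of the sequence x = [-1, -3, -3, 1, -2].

X[k] = Σ(n=0 to 4) x[n] · ω_5^(nk)
where ω_5 = e^(-2πi/5)

Computing each X[k]:
X[0] = -8
X[1] = -0.9271+3.3022i
X[2] = 2.4271-3.2164i
X[3] = 2.4271+3.2164i
X[4] = -0.9271-3.3022i

X = [-8, -0.9271+3.3022i, 2.4271-3.2164i, 2.4271+3.2164i, -0.9271-3.3022i]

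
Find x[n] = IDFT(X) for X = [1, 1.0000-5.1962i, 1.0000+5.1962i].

x[n] = (1/3) Σ(k=0 to 2) X[k] · e^(2πikn/3)

Computing each x[n]:
x[0] = 1
x[1] = 3
x[2] = -3

x = [1, 3, -3]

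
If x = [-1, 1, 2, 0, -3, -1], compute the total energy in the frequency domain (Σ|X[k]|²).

Parseval: Σ|x[n]|² = (1/N)Σ|X[k]|², so Σ|X[k]|² = N·Σ|x[n]|² = 6·16.0000

Σ|X[k]|² = N·Σ|x[n]|² = 6·16.0000 = 96.0000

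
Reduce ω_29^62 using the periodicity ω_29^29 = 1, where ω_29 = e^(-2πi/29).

Since ω_29^29 = 1, powers reduce modulo 29.
62 mod 29 = 4
So ω_29^62 = ω_29^4 = e^(-2πi·4/29)

ω_29^62 = ω_29^4 = 0.6474-0.7622i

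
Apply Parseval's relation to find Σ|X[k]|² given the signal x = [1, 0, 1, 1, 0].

Parseval: Σ|x[n]|² = (1/N)Σ|X[k]|², so Σ|X[k]|² = N·Σ|x[n]|² = 5·3.0000

Σ|X[k]|² = N·Σ|x[n]|² = 5·3.0000 = 15.0000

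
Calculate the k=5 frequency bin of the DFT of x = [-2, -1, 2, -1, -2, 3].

X[5] = Σ(n=0 to 5) x[n] · ω_6^(5n) where ω_6 = e^(-2πi/6)
= (-2)·ω_6^0 + (-1)·ω_6^5 + (2)·ω_6^10 + (-1)·ω_6^15 + (-2)·ω_6^20 + (3)·ω_6^25

X[5] = 0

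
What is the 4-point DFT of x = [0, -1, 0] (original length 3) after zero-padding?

Original 3-point DFT: [-1, 0.5000+0.8660i, 0.5000-0.8660i]
Zero-padded 4-point DFT provides frequency interpolation.

DFT_4([x, 0, ...]) = [-1, 1i, 1, -1i]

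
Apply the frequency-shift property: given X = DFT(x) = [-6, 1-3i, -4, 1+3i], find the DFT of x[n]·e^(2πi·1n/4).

Modulation property: DFT(ω_4^(-1n)·x[n]) = X[(k-1) mod 4], so circularly shift X by 1 positions.

X[k-1] = [1+3i, -6, 1-3i, -4]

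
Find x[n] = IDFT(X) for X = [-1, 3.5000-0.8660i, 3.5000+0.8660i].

x[n] = (1/3) Σ(k=0 to 2) X[k] · e^(2πikn/3)

Computing each x[n]:
x[0] = 2
x[1] = -1
x[2] = -2

x = [2, -1, -2]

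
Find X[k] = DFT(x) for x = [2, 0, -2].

X[k] = Σ(n=0 to 2) x[n] · ω_3^(nk)
where ω_3 = e^(-2πi/3)

Computing each X[k]:
X[0] = 0
X[1] = 3.0000-1.7321i
X[2] = 3.0000+1.7321i

X = [0, 3.0000-1.7321i, 3.0000+1.7321i]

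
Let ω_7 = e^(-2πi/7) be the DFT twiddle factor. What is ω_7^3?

ω_7^3 = e^(-2πi·3/7)
= cos(-2π·3/7) + i·sin(-2π·3/7)
= cos(-6π/7) + i·sin(-6π/7)

ω_7^3 = cos(-6π/7) + i·sin(-6π/7) = -0.9010-0.4339i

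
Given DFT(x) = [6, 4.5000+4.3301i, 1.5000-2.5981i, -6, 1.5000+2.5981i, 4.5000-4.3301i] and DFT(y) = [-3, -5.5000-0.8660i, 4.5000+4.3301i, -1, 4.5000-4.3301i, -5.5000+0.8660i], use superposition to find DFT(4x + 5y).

By linearity: DFT(4x + 5y) = 4·DFT(x) + 5·DFT(y)
= 4·[6, 4.5000+4.3301i, 1.5000-2.5981i, -6, 1.5000+2.5981i, 4.5000-4.3301i] + 5·[-3, -5.5000-0.8660i, 4.5000+4.3301i, -1, 4.5000-4.3301i, -5.5000+0.8660i]

Computing element-wise:
Z[0] = 4·(6) + 5·(-3) = 9
Z[1] = 4·(4.5000+4.3301i) + 5·(-5.5000-0.8660i) = -9.5000+12.9904i
Z[2] = 4·(1.5000-2.5981i) + 5·(4.5000+4.3301i) = 28.5000+11.2581i
Z[3] = 4·(-6) + 5·(-1) = -29
Z[4] = 4·(1.5000+2.5981i) + 5·(4.5000-4.3301i) = 28.5000-11.2581i
Z[5] = 4·(4.5000-4.3301i) + 5·(-5.5000+0.8660i) = -9.5000-12.9904i

DFT(4x + 5y) = 4·X + 5·Y = [9, -9.5000+12.9904i, 28.5000+11.2581i, -29, 28.5000-11.2581i, -9.5000-12.9904i]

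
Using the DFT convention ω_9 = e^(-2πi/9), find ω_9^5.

ω_9^5 = e^(-2πi·5/9)
= cos(-2π·5/9) + i·sin(-2π·5/9)
= cos(-10π/9) + i·sin(-10π/9)

ω_9^5 = cos(-10π/9) + i·sin(-10π/9) = -0.9397+0.3420i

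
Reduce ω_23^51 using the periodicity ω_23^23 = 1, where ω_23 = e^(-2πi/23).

Since ω_23^23 = 1, powers reduce modulo 23.
51 mod 23 = 5
So ω_23^51 = ω_23^5 = e^(-2πi·5/23)

ω_23^51 = ω_23^5 = 0.2035-0.9791i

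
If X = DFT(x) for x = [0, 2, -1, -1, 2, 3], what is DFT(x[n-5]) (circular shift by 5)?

Time shift by 5: X_shifted[k] = ω_6^(5k) · X[k]
Shifted x = [2, -1, -1, 2, 3, 0]

DFT(x[n-5]) = [5, -1.5000+4.3301i, 3.5000-2.5981i, 3, 3.5000+2.5981i, -1.5000-4.3301i]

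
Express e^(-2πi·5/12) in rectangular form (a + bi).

ω_12^5 = e^(-2πi·5/12)
= cos(-2π·5/12) + i·sin(-2π·5/12)
= cos(-10π/12) + i·sin(-10π/12)

ω_12^5 = cos(-10π/12) + i·sin(-10π/12) = -0.8660-0.5000i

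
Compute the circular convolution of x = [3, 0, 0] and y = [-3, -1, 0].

(x ⊛ y)[n] = Σ(m=0 to 2) x[m] · y[(n-m) mod 3]

Computing each output sample:
(x ⊛ y)[0] = -9
(x ⊛ y)[1] = -3
(x ⊛ y)[2] = 0

x ⊛ y = [-9, -3, 0]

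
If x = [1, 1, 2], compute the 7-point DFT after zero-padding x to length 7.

Original 3-point DFT: [4, -0.5000+0.8660i, -0.5000-0.8660i]
Zero-padded 7-point DFT provides frequency interpolation.

DFT_7([x, 0, ...]) = [4, 1.1784-2.7317i, -1.0245-0.1072i, 1.3460+1.1298i, 1.3460-1.1298i, -1.0245+0.1072i, 1.1784+2.7317i]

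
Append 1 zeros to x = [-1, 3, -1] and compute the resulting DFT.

Original 3-point DFT: [1, -2.0000-3.4641i, -2.0000+3.4641i]
Zero-padded 4-point DFT provides frequency interpolation.

DFT_4([x, 0, ...]) = [1, -3i, -5, 3i]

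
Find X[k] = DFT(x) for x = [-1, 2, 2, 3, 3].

X[k] = Σ(n=0 to 4) x[n] · ω_5^(nk)
where ω_5 = e^(-2πi/5)

Computing each X[k]:
X[0] = 9
X[1] = -3.5000+1.5388i
X[2] = -3.5000-0.3633i
X[3] = -3.5000+0.3633i
X[4] = -3.5000-1.5388i

X = [9, -3.5000+1.5388i, -3.5000-0.3633i, -3.5000+0.3633i, -3.5000-1.5388i]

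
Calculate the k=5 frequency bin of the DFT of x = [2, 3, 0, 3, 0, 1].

X[5] = Σ(n=0 to 5) x[n] · ω_6^(5n) where ω_6 = e^(-2πi/6)
= (2)·ω_6^0 + (3)·ω_6^5 + (0)·ω_6^10 + (3)·ω_6^15 + (0)·ω_6^20 + (1)·ω_6^25

X[5] = 1.0000+1.7321i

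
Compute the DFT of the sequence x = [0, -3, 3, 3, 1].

X[k] = Σ(n=0 to 4) x[n] · ω_5^(nk)
where ω_5 = e^(-2πi/5)

Computing each X[k]:
X[0] = 4
X[1] = -5.4721+3.8042i
X[2] = 3.4721+2.3511i
X[3] = 3.4721-2.3511i
X[4] = -5.4721-3.8042i

X = [4, -5.4721+3.8042i, 3.4721+2.3511i, 3.4721-2.3511i, -5.4721-3.8042i]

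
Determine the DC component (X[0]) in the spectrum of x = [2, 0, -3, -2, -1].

X[0] = Σ(n=0 to 4) x[n] · ω_5^0 = Σ x[n]
= (2) + (0) + (-3) + (-2) + (-1)

X[0] = -4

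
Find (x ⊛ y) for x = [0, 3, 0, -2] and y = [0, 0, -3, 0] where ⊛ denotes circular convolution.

(x ⊛ y)[n] = Σ(m=0 to 3) x[m] · y[(n-m) mod 4]

Computing each output sample:
(x ⊛ y)[0] = 0
(x ⊛ y)[1] = 6
(x ⊛ y)[2] = 0
(x ⊛ y)[3] = -9

x ⊛ y = [0, 6, 0, -9]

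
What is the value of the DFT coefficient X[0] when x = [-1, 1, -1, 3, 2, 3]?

X[0] = Σ(n=0 to 5) x[n] · ω_6^0 = Σ x[n]
= (-1) + (1) + (-1) + (3) + (2) + (3)

X[0] = 7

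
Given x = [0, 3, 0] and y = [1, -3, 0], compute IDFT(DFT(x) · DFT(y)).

(x ⊛ y)[n] = Σ(m=0 to 2) x[m] · y[(n-m) mod 3]

Computing each output sample:
(x ⊛ y)[0] = 0
(x ⊛ y)[1] = 3
(x ⊛ y)[2] = -9

x ⊛ y = [0, 3, -9]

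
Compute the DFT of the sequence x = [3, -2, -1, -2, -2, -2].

X[k] = Σ(n=0 to 5) x[n] · ω_6^(nk)
where ω_6 = e^(-2πi/6)

Computing each X[k]:
X[0] = -6
X[1] = 4.5000-0.8660i
X[2] = 4.5000+0.8660i
X[3] = 6
X[4] = 4.5000-0.8660i
X[5] = 4.5000+0.8660i

X = [-6, 4.5000-0.8660i, 4.5000+0.8660i, 6, 4.5000-0.8660i, 4.5000+0.8660i]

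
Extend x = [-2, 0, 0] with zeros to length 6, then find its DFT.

Original 3-point DFT: [-2, -2, -2]
Zero-padded 6-point DFT provides frequency interpolation.

DFT_6([x, 0, ...]) = [-2, -2, -2, -2, -2, -2]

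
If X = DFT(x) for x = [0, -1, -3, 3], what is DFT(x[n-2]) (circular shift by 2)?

Time shift by 2: X_shifted[k] = ω_4^(2k) · X[k]
Shifted x = [-3, 3, 0, -1]

DFT(x[n-2]) = [-1, -3-4i, -5, -3+4i]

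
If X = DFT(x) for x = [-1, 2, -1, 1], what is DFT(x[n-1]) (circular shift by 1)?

Time shift by 1: X_shifted[k] = ω_4^(1k) · X[k]
Shifted x = [1, -1, 2, -1]

DFT(x[n-1]) = [1, -1, 5, -1]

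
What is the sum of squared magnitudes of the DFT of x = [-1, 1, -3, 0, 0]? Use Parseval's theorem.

Parseval: Σ|x[n]|² = (1/N)Σ|X[k]|², so Σ|X[k]|² = N·Σ|x[n]|² = 5·11.0000

Σ|X[k]|² = N·Σ|x[n]|² = 5·11.0000 = 55.0000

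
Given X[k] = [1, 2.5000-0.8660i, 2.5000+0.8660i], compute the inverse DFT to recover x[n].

x[n] = (1/3) Σ(k=0 to 2) X[k] · e^(2πikn/3)

Computing each x[n]:
x[0] = 2
x[1] = 0
x[2] = -1

x = [2, 0, -1]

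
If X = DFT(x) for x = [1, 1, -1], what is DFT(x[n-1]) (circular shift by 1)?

Time shift by 1: X_shifted[k] = ω_3^(1k) · X[k]
Shifted x = [-1, 1, 1]

DFT(x[n-1]) = [1, -2, -2]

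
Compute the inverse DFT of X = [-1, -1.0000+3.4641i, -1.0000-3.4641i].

x[n] = (1/3) Σ(k=0 to 2) X[k] · e^(2πikn/3)

Computing each x[n]:
x[0] = -1
x[1] = -2
x[2] = 2

x = [-1, -2, 2]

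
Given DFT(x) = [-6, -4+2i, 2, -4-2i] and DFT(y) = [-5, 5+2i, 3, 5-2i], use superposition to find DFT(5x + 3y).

By linearity: DFT(5x + 3y) = 5·DFT(x) + 3·DFT(y)
= 5·[-6, -4+2i, 2, -4-2i] + 3·[-5, 5+2i, 3, 5-2i]

Computing element-wise:
Z[0] = 5·(-6) + 3·(-5) = -45
Z[1] = 5·(-4+2i) + 3·(5+2i) = -5+16i
Z[2] = 5·(2) + 3·(3) = 19
Z[3] = 5·(-4-2i) + 3·(5-2i) = -5-16i

DFT(5x + 3y) = 5·X + 3·Y = [-45, -5+16i, 19, -5-16i]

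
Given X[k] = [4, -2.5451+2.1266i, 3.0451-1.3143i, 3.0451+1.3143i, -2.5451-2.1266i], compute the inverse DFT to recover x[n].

x[n] = (1/5) Σ(k=0 to 4) X[k] · e^(2πikn/5)

Computing each x[n]:
x[0] = 1
x[1] = -1
x[2] = 1
x[3] = 3
x[4] = 0

x = [1, -1, 1, 3, 0]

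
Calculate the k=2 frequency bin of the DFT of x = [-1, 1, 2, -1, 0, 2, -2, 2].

X[2] = Σ(n=0 to 7) x[n] · ω_8^(2n) where ω_8 = e^(-2πi/8)
= (-1)·ω_8^0 + (1)·ω_8^2 + (2)·ω_8^4 + (-1)·ω_8^6 + (0)·ω_8^8 + (2)·ω_8^10 + (-2)·ω_8^12 + (2)·ω_8^14

X[2] = -1-2i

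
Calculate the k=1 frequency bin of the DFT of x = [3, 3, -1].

X[1] = Σ(n=0 to 2) x[n] · ω_3^(1n) where ω_3 = e^(-2πi/3)
= (3)·ω_3^0 + (3)·ω_3^1 + (-1)·ω_3^2

X[1] = 2.0000-3.4641i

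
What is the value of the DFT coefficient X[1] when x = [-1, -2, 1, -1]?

X[1] = Σ(n=0 to 3) x[n] · ω_4^(1n) where ω_4 = e^(-2πi/4)
= (-1)·ω_4^0 + (-2)·ω_4^1 + (1)·ω_4^2 + (-1)·ω_4^3

X[1] = -2+1i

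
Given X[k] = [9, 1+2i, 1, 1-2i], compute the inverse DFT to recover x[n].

x[n] = (1/4) Σ(k=0 to 3) X[k] · e^(2πikn/4)

Computing each x[n]:
x[0] = 3
x[1] = 1
x[2] = 2
x[3] = 3

x = [3, 1, 2, 3]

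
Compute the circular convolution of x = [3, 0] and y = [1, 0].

(x ⊛ y)[n] = Σ(m=0 to 1) x[m] · y[(n-m) mod 2]

Computing each output sample:
(x ⊛ y)[0] = 3
(x ⊛ y)[1] = 0

x ⊛ y = [3, 0]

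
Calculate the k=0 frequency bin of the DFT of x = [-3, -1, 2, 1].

X[0] = Σ(n=0 to 3) x[n] · ω_4^0 = Σ x[n]
= (-3) + (-1) + (2) + (1)

X[0] = -1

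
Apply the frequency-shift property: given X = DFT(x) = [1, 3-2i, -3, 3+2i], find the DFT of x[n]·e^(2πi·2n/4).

Modulation property: DFT(ω_4^(-2n)·x[n]) = X[(k-2) mod 4], so circularly shift X by 2 positions.

X[k-2] = [-3, 3+2i, 1, 3-2i]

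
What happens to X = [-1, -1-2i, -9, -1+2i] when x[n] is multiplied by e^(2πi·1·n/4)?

Modulation property: DFT(ω_4^(-1n)·x[n]) = X[(k-1) mod 4], so circularly shift X by 1 positions.

X[k-1] = [-1+2i, -1, -1-2i, -9]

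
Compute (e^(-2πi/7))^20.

Since ω_7^7 = 1, powers reduce modulo 7.
20 mod 7 = 6
So ω_7^20 = ω_7^6 = e^(-2πi·6/7)

ω_7^20 = ω_7^6 = 0.6235+0.7818i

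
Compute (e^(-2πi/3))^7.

Since ω_3^3 = 1, powers reduce modulo 3.
7 mod 3 = 1
So ω_3^7 = ω_3^1 = e^(-2πi·1/3)

ω_3^7 = ω_3^1 = -0.5000-0.8660i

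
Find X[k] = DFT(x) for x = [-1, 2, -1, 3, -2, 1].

X[k] = Σ(n=0 to 5) x[n] · ω_6^(nk)
where ω_6 = e^(-2πi/6)

Computing each X[k]:
X[0] = 2
X[1] = -1.0000-1.7321i
X[2] = 2
X[3] = -10
X[4] = 2
X[5] = -1.0000+1.7321i

X = [2, -1.0000-1.7321i, 2, -10, 2, -1.0000+1.7321i]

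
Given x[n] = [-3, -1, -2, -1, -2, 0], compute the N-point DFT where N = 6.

X[k] = Σ(n=0 to 5) x[n] · ω_6^(nk)
where ω_6 = e^(-2πi/6)

Computing each X[k]:
X[0] = -9
X[1] = -0.5000+0.8660i
X[2] = -1.5000+0.8660i
X[3] = -5
X[4] = -1.5000-0.8660i
X[5] = -0.5000-0.8660i

X = [-9, -0.5000+0.8660i, -1.5000+0.8660i, -5, -1.5000-0.8660i, -0.5000-0.8660i]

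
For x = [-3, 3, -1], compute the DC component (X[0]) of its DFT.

X[0] = Σ(n=0 to 2) x[n] · ω_3^0 = Σ x[n]
= (-3) + (3) + (-1)

X[0] = -1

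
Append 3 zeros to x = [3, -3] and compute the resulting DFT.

Original 2-point DFT: [0, 6]
Zero-padded 5-point DFT provides frequency interpolation.

DFT_5([x, 0, ...]) = [0, 2.0729+2.8532i, 5.4271+1.7634i, 5.4271-1.7634i, 2.0729-2.8532i]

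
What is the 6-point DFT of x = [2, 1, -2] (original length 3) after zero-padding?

Original 3-point DFT: [1, 2.5000-2.5981i, 2.5000+2.5981i]
Zero-padded 6-point DFT provides frequency interpolation.

DFT_6([x, 0, ...]) = [1, 3.5000+0.8660i, 2.5000-2.5981i, -1, 2.5000+2.5981i, 3.5000-0.8660i]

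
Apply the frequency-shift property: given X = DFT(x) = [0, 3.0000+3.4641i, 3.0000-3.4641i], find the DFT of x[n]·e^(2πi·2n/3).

Modulation property: DFT(ω_3^(-2n)·x[n]) = X[(k-2) mod 3], so circularly shift X by 2 positions.

X[k-2] = [3.0000+3.4641i, 3.0000-3.4641i, 0]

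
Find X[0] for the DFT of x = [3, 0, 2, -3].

X[0] = Σ(n=0 to 3) x[n] · ω_4^0 = Σ x[n]
= (3) + (0) + (2) + (-3)

X[0] = 2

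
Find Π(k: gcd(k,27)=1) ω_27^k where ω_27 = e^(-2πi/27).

The primitive 27th roots of unity are ω_27^k for k coprime to 27: k ∈ {1, 2, 4, 5, 7, 8, 10, 11, 13, 14, 16, 17, 19, 20, 22, 23, 25, 26}
Their product equals the constant term of the cyclotomic polynomial Φ_27(x) up to sign.
For n ≥ 3, the product of all primitive nth roots of unity is 1. (For n=1 it is 1; for n=2 it is -1.)

1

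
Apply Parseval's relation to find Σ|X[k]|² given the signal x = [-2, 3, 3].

Parseval: Σ|x[n]|² = (1/N)Σ|X[k]|², so Σ|X[k]|² = N·Σ|x[n]|² = 3·22.0000

Σ|X[k]|² = N·Σ|x[n]|² = 3·22.0000 = 66.0000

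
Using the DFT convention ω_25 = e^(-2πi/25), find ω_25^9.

ω_25^9 = e^(-2πi·9/25)
= cos(-2π·9/25) + i·sin(-2π·9/25)
= cos(-18π/25) + i·sin(-18π/25)

ω_25^9 = cos(-18π/25) + i·sin(-18π/25) = -0.6374-0.7705i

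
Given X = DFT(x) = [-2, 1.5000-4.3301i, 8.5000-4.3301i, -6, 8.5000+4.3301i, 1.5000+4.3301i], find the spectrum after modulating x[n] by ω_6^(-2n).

Modulation property: DFT(ω_6^(-2n)·x[n]) = X[(k-2) mod 6], so circularly shift X by 2 positions.

X[k-2] = [8.5000+4.3301i, 1.5000+4.3301i, -2, 1.5000-4.3301i, 8.5000-4.3301i, -6]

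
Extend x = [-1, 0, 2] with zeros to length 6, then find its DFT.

Original 3-point DFT: [1, -2.0000+1.7321i, -2.0000-1.7321i]
Zero-padded 6-point DFT provides frequency interpolation.

DFT_6([x, 0, ...]) = [1, -2.0000-1.7321i, -2.0000+1.7321i, 1, -2.0000-1.7321i, -2.0000+1.7321i]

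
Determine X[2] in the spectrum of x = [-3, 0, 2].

X[2] = Σ(n=0 to 2) x[n] · ω_3^(2n) where ω_3 = e^(-2πi/3)
= (-3)·ω_3^0 + (0)·ω_3^2 + (2)·ω_3^4

X[2] = -4.0000-1.7321i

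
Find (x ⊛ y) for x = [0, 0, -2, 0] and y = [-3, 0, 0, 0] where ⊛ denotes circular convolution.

(x ⊛ y)[n] = Σ(m=0 to 3) x[m] · y[(n-m) mod 4]

Computing each output sample:
(x ⊛ y)[0] = 0
(x ⊛ y)[1] = 0
(x ⊛ y)[2] = 6
(x ⊛ y)[3] = 0

x ⊛ y = [0, 0, 6, 0]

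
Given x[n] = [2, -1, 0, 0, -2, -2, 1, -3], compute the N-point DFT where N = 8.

X[k] = Σ(n=0 to 7) x[n] · ω_8^(nk)
where ω_8 = e^(-2πi/8)

Computing each X[k]:
X[0] = -5
X[1] = 2.5858-1.8284i
X[2] = -1
X[3] = 5.4142-3.8284i
X[4] = 7
X[5] = 5.4142+3.8284i
X[6] = -1
X[7] = 2.5858+1.8284i

X = [-5, 2.5858-1.8284i, -1, 5.4142-3.8284i, 7, 5.4142+3.8284i, -1, 2.5858+1.8284i]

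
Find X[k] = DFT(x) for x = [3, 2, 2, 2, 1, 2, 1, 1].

X[k] = Σ(n=0 to 7) x[n] · ω_8^(nk)
where ω_8 = e^(-2πi/8)

Computing each X[k]:
X[0] = 14
X[1] = 1.2929-1.7071i
X[2] = 1-1i
X[3] = 2.7071+0.2929i
X[4] = 0
X[5] = 2.7071-0.2929i
X[6] = 1+1i
X[7] = 1.2929+1.7071i

X = [14, 1.2929-1.7071i, 1-1i, 2.7071+0.2929i, 0, 2.7071-0.2929i, 1+1i, 1.2929+1.7071i]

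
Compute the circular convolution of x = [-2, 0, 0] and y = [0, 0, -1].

(x ⊛ y)[n] = Σ(m=0 to 2) x[m] · y[(n-m) mod 3]

Computing each output sample:
(x ⊛ y)[0] = 0
(x ⊛ y)[1] = 0
(x ⊛ y)[2] = 2

x ⊛ y = [0, 0, 2]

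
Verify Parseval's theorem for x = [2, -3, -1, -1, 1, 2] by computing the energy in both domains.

Time domain:
Σ|x[n]|² = |2|² + |-3|² + |-1|² + |-1|² + |1|² + |2|² = 20.0000

Frequency domain:
(1/6)Σ|X[k]|² = (1/6)(|0|² + |2.5000+6.0622i|² + |1.5000+2.5981i|² + |4|² + |1.5000-2.5981i|² + |2.5000-6.0622i|²) = (1/6)·120.0000 = 20.0000

Both sides agree, confirming Parseval's theorem.

Σ|x[n]|² = (1/N)Σ|X[k]|² = 20.0000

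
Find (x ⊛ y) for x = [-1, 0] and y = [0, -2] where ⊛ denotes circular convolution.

(x ⊛ y)[n] = Σ(m=0 to 1) x[m] · y[(n-m) mod 2]

Computing each output sample:
(x ⊛ y)[0] = 0
(x ⊛ y)[1] = 2

x ⊛ y = [0, 2]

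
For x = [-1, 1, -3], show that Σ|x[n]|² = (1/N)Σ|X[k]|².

Time domain:
Σ|x[n]|² = |-1|² + |1|² + |-3|² = 11.0000

Frequency domain:
(1/3)Σ|X[k]|² = (1/3)(|-3|² + |-3.4641i|² + |3.4641i|²) = (1/3)·33.0000 = 11.0000

Both sides agree, confirming Parseval's theorem.

Σ|x[n]|² = (1/N)Σ|X[k]|² = 11.0000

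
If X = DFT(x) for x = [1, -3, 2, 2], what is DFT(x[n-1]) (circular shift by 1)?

Time shift by 1: X_shifted[k] = ω_4^(1k) · X[k]
Shifted x = [2, 1, -3, 2]

DFT(x[n-1]) = [2, 5+1i, -4, 5-1i]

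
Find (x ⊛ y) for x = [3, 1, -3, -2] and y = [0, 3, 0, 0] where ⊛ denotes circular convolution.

(x ⊛ y)[n] = Σ(m=0 to 3) x[m] · y[(n-m) mod 4]

Computing each output sample:
(x ⊛ y)[0] = -6
(x ⊛ y)[1] = 9
(x ⊛ y)[2] = 3
(x ⊛ y)[3] = -9

x ⊛ y = [-6, 9, 3, -9]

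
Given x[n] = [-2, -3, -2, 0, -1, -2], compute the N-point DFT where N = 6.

X[k] = Σ(n=0 to 5) x[n] · ω_6^(nk)
where ω_6 = e^(-2πi/6)

Computing each X[k]:
X[0] = -10
X[1] = -3.0000+1.7321i
X[2] = 2
X[3] = 0
X[4] = 2
X[5] = -3.0000-1.7321i

X = [-10, -3.0000+1.7321i, 2, 0, 2, -3.0000-1.7321i]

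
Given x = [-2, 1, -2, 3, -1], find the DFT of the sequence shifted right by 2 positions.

Time shift by 2: X_shifted[k] = ω_5^(2k) · X[k]
Shifted x = [3, -1, -2, 1, -2]

DFT(x[n-2]) = [-1, 2.8820+0.8123i, 5.1180-3.4410i, 5.1180+3.4410i, 2.8820-0.8123i]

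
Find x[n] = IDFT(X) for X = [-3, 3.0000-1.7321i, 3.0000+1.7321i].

x[n] = (1/3) Σ(k=0 to 2) X[k] · e^(2πikn/3)

Computing each x[n]:
x[0] = 1
x[1] = -1
x[2] = -3

x = [1, -1, -3]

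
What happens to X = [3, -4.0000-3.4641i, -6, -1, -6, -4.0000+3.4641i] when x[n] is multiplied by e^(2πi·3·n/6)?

Modulation property: DFT(ω_6^(-3n)·x[n]) = X[(k-3) mod 6], so circularly shift X by 3 positions.

X[k-3] = [-1, -6, -4.0000+3.4641i, 3, -4.0000-3.4641i, -6]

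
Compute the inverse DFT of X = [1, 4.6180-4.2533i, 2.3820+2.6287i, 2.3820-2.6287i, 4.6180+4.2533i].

x[n] = (1/5) Σ(k=0 to 4) X[k] · e^(2πikn/5)

Computing each x[n]:
x[0] = 3
x[1] = 1
x[2] = 1
x[3] = -3
x[4] = -1

x = [3, 1, 1, -3, -1]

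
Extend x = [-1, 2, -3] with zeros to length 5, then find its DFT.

Original 3-point DFT: [-2, -0.5000-4.3301i, -0.5000+4.3301i]
Zero-padded 5-point DFT provides frequency interpolation.

DFT_5([x, 0, ...]) = [-2, 2.0451-0.1388i, -3.5451-4.0287i, -3.5451+4.0287i, 2.0451+0.1388i]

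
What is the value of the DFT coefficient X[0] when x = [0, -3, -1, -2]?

X[0] = Σ(n=0 to 3) x[n] · ω_4^0 = Σ x[n]
= (0) + (-3) + (-1) + (-2)

X[0] = -6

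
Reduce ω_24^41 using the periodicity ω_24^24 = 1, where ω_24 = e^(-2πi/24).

Since ω_24^24 = 1, powers reduce modulo 24.
41 mod 24 = 17
So ω_24^41 = ω_24^17 = e^(-2πi·17/24)

ω_24^41 = ω_24^17 = -0.2588+0.9659i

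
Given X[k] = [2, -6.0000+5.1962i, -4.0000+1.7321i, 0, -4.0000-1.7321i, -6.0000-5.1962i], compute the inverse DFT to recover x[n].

x[n] = (1/6) Σ(k=0 to 5) X[k] · e^(2πikn/6)

Computing each x[n]:
x[0] = -3
x[1] = -2
x[2] = 1
x[3] = 1
x[4] = 3
x[5] = 2

x = [-3, -2, 1, 1, 3, 2]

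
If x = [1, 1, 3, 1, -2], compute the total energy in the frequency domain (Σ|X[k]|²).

Parseval: Σ|x[n]|² = (1/N)Σ|X[k]|², so Σ|X[k]|² = N·Σ|x[n]|² = 5·16.0000

Σ|X[k]|² = N·Σ|x[n]|² = 5·16.0000 = 80.0000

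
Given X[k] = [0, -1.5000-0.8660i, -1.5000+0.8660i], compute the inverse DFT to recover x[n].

x[n] = (1/3) Σ(k=0 to 2) X[k] · e^(2πikn/3)

Computing each x[n]:
x[0] = -1
x[1] = 1
x[2] = 0

x = [-1, 1, 0]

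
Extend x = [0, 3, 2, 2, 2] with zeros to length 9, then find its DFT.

Original 5-point DFT: [9, -1.6910-0.9511i, -2.8090-0.5878i, -2.8090+0.5878i, -1.6910+0.9511i]
Zero-padded 9-point DFT provides frequency interpolation.

DFT_9([x, 0, ...]) = [9, -0.2340-6.3141i, -0.8264-0.6208i, -1.5000-2.5981i, -1.9397+0.4971i, -1.9397-0.4971i, -1.5000+2.5981i, -0.8264+0.6208i, -0.2340+6.3141i]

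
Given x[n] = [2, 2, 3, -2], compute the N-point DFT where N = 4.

X[k] = Σ(n=0 to 3) x[n] · ω_4^(nk)
where ω_4 = e^(-2πi/4)

Computing each X[k]:
X[0] = 5
X[1] = -1-4i
X[2] = 5
X[3] = -1+4i

X = [5, -1-4i, 5, -1+4i]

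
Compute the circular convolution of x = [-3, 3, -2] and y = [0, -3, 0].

(x ⊛ y)[n] = Σ(m=0 to 2) x[m] · y[(n-m) mod 3]

Computing each output sample:
(x ⊛ y)[0] = 6
(x ⊛ y)[1] = 9
(x ⊛ y)[2] = -9

x ⊛ y = [6, 9, -9]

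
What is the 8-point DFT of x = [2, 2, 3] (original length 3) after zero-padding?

Original 3-point DFT: [7, -0.5000+0.8660i, -0.5000-0.8660i]
Zero-padded 8-point DFT provides frequency interpolation.

DFT_8([x, 0, ...]) = [7, 3.4142-4.4142i, -1-2i, 0.5858+1.5858i, 3, 0.5858-1.5858i, -1+2i, 3.4142+4.4142i]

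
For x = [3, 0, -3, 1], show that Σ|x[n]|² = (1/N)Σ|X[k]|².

Time domain:
Σ|x[n]|² = |3|² + |0|² + |-3|² + |1|² = 19.0000

Frequency domain:
(1/4)Σ|X[k]|² = (1/4)(|1|² + |6+1i|² + |-1|² + |6-1i|²) = (1/4)·76.0000 = 19.0000

Both sides agree, confirming Parseval's theorem.

Σ|x[n]|² = (1/N)Σ|X[k]|² = 19.0000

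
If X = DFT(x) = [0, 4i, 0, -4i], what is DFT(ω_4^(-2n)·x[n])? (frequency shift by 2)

Modulation property: DFT(ω_4^(-2n)·x[n]) = X[(k-2) mod 4], so circularly shift X by 2 positions.

X[k-2] = [0, -4i, 0, 4i]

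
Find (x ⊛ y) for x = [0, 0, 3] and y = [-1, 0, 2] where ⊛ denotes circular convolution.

(x ⊛ y)[n] = Σ(m=0 to 2) x[m] · y[(n-m) mod 3]

Computing each output sample:
(x ⊛ y)[0] = 0
(x ⊛ y)[1] = 6
(x ⊛ y)[2] = -3

x ⊛ y = [0, 6, -3]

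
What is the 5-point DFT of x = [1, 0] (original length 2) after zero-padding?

Original 2-point DFT: [1, 1]
Zero-padded 5-point DFT provides frequency interpolation.

DFT_5([x, 0, ...]) = [1, 1, 1, 1, 1]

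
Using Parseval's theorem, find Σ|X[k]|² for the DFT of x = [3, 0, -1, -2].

Parseval: Σ|x[n]|² = (1/N)Σ|X[k]|², so Σ|X[k]|² = N·Σ|x[n]|² = 4·14.0000

Σ|X[k]|² = N·Σ|x[n]|² = 4·14.0000 = 56.0000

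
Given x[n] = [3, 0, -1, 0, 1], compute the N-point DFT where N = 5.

X[k] = Σ(n=0 to 4) x[n] · ω_5^(nk)
where ω_5 = e^(-2πi/5)

Computing each X[k]:
X[0] = 3
X[1] = 4.1180+1.5388i
X[2] = 1.8820-0.3633i
X[3] = 1.8820+0.3633i
X[4] = 4.1180-1.5388i

X = [3, 4.1180+1.5388i, 1.8820-0.3633i, 1.8820+0.3633i, 4.1180-1.5388i]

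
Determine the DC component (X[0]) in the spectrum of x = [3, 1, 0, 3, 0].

X[0] = Σ(n=0 to 4) x[n] · ω_5^0 = Σ x[n]
= (3) + (1) + (0) + (3) + (0)

X[0] = 7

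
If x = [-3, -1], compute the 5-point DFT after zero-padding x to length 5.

Original 2-point DFT: [-4, -2]
Zero-padded 5-point DFT provides frequency interpolation.

DFT_5([x, 0, ...]) = [-4, -3.3090+0.9511i, -2.1910+0.5878i, -2.1910-0.5878i, -3.3090-0.9511i]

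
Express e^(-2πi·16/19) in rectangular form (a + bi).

ω_19^16 = e^(-2πi·16/19)
= cos(-2π·16/19) + i·sin(-2π·16/19)
= cos(-32π/19) + i·sin(-32π/19)

ω_19^16 = cos(-32π/19) + i·sin(-32π/19) = 0.5469+0.8372i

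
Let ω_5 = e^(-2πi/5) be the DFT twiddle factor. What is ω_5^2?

ω_5^2 = e^(-2πi·2/5)
= cos(-2π·2/5) + i·sin(-2π·2/5)
= cos(-4π/5) + i·sin(-4π/5)

ω_5^2 = cos(-4π/5) + i·sin(-4π/5) = -0.8090-0.5878i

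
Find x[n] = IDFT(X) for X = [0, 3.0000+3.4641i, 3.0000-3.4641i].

x[n] = (1/3) Σ(k=0 to 2) X[k] · e^(2πikn/3)

Computing each x[n]:
x[0] = 2
x[1] = -3
x[2] = 1

x = [2, -3, 1]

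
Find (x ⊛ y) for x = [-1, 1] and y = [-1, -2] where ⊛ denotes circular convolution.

(x ⊛ y)[n] = Σ(m=0 to 1) x[m] · y[(n-m) mod 2]

Computing each output sample:
(x ⊛ y)[0] = -1
(x ⊛ y)[1] = 1

x ⊛ y = [-1, 1]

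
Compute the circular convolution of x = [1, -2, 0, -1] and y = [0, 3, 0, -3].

(x ⊛ y)[n] = Σ(m=0 to 3) x[m] · y[(n-m) mod 4]

Computing each output sample:
(x ⊛ y)[0] = 3
(x ⊛ y)[1] = 3
(x ⊛ y)[2] = -3
(x ⊛ y)[3] = -3

x ⊛ y = [3, 3, -3, -3]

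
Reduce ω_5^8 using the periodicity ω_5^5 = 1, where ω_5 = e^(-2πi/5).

Since ω_5^5 = 1, powers reduce modulo 5.
8 mod 5 = 3
So ω_5^8 = ω_5^3 = e^(-2πi·3/5)

ω_5^8 = ω_5^3 = -0.8090+0.5878i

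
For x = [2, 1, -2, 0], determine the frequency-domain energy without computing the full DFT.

Parseval: Σ|x[n]|² = (1/N)Σ|X[k]|², so Σ|X[k]|² = N·Σ|x[n]|² = 4·9.0000

Σ|X[k]|² = N·Σ|x[n]|² = 4·9.0000 = 36.0000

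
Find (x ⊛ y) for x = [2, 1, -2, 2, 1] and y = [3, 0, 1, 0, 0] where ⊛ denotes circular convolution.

(x ⊛ y)[n] = Σ(m=0 to 4) x[m] · y[(n-m) mod 5]

Computing each output sample:
(x ⊛ y)[0] = 8
(x ⊛ y)[1] = 4
(x ⊛ y)[2] = -4
(x ⊛ y)[3] = 7
(x ⊛ y)[4] = 1

x ⊛ y = [8, 4, -4, 7, 1]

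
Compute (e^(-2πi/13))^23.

Since ω_13^13 = 1, powers reduce modulo 13.
23 mod 13 = 10
So ω_13^23 = ω_13^10 = e^(-2πi·10/13)

ω_13^23 = ω_13^10 = 0.1205+0.9927i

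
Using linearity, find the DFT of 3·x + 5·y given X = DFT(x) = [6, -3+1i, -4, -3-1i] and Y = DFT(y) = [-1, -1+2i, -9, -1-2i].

By linearity: DFT(3x + 5y) = 3·DFT(x) + 5·DFT(y)
= 3·[6, -3+1i, -4, -3-1i] + 5·[-1, -1+2i, -9, -1-2i]

Computing element-wise:
Z[0] = 3·(6) + 5·(-1) = 13
Z[1] = 3·(-3+1i) + 5·(-1+2i) = -14+13i
Z[2] = 3·(-4) + 5·(-9) = -57
Z[3] = 3·(-3-1i) + 5·(-1-2i) = -14-13i

DFT(3x + 5y) = 3·X + 5·Y = [13, -14+13i, -57, -14-13i]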